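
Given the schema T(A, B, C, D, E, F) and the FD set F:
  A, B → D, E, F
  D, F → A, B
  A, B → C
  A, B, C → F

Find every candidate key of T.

{A, B} is a candidate key since {A, B}⁺ = {A, B, C, D, E, F} covers every attribute.
{D, F} is a candidate key since {D, F}⁺ = {A, B, C, D, E, F} covers every attribute.
Any other superkey properly contains one of these, so there are no further candidate keys.

{A, B}, {D, F}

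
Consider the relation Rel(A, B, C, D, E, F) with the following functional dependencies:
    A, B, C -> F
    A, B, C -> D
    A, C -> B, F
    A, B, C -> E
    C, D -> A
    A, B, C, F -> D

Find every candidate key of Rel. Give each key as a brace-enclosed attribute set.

{A, C}, {C, D}

{C} never appears on the right of any FD, so every key must include it.
Closure of {A, C} is {A, B, C, D, E, F}, the whole schema; {A, C} is a candidate key.
Closure of {C, D} is {A, B, C, D, E, F}, the whole schema; {C, D} is a candidate key.
No proper subset of any of these is a key, and no other minimal superkey exists.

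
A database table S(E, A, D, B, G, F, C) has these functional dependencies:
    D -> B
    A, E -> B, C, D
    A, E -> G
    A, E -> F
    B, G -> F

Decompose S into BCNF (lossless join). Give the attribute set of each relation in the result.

{A, C, D, E, G}; {B, D}; {D, F, G}

Candidate key of the original relation: {A, E}.
In {A, B, C, D, E, F, G}, {D} is not a superkey ({D}⁺ restricted to this set is {B, D}), so split on D -> B into {B, D} and {A, C, D, E, F, G}.
{B, D} is in BCNF.
In {A, C, D, E, F, G}, {D, G} is not a superkey ({D, G}⁺ restricted to this set is {D, F, G}), so split on D, G -> F into {D, F, G} and {A, C, D, E, G}.
{D, F, G} is in BCNF.
{A, C, D, E, G} is in BCNF.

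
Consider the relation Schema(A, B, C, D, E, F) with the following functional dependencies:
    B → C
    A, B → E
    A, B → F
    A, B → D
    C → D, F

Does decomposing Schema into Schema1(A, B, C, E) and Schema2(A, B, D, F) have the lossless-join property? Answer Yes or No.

Common attributes: {A, B}; their closure is {A, B, C, D, E, F}.
This includes all of Schema1, so the common attributes are a superkey of Schema1 — the join is lossless.

Yes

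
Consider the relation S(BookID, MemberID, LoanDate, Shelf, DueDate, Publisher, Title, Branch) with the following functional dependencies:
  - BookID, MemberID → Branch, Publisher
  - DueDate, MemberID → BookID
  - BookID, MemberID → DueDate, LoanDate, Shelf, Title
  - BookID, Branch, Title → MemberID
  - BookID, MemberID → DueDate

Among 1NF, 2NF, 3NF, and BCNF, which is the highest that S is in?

Candidate keys: {BookID, Branch, Title}, {BookID, MemberID}, {DueDate, MemberID}. Prime attributes: {BookID, Branch, DueDate, MemberID, Title}.
The left-hand side of every FD is a superkey, so BCNF is satisfied.

BCNF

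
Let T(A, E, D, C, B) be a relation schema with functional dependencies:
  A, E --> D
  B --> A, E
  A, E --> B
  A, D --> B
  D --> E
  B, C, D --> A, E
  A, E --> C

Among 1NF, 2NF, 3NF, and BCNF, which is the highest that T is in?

3NF

Candidate keys: {A, D}, {A, E}, {B}. Prime attributes: {A, B, D, E}.
D --> E: {D}⁺ = {D, E}, which is not all of the attributes, so the left side is not a superkey — BCNF is violated.
Its right-hand attributes {E} are all prime, as are those of every other non-superkey FD — the relation is in 3NF.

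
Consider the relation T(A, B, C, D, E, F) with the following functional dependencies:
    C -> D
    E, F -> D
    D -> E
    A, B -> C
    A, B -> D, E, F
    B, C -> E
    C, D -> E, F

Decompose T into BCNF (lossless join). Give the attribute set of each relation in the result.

Candidate key of the original relation: {A, B}.
Within {A, B, C, D, E, F}: {C}⁺ ∩ {A, B, C, D, E, F} = {C, D, E, F}, not the whole set, so C -> D, E, F violates BCNF; decompose into {C, D, E, F} and {A, B, C}.
Within {C, D, E, F}: {E, F}⁺ ∩ {C, D, E, F} = {D, E, F}, not the whole set, so E, F -> D violates BCNF; decompose into {D, E, F} and {C, E, F}.
Within {D, E, F}: {D}⁺ ∩ {D, E, F} = {D, E}, not the whole set, so D -> E violates BCNF; decompose into {D, E} and {D, F}.
{D, E}: every determinant is a superkey — BCNF.
{D, F}: every determinant is a superkey — BCNF.
{C, E, F}: every determinant is a superkey — BCNF.
{A, B, C}: every determinant is a superkey — BCNF.

{A, B, C}; {C, E, F}; {D, E}; {D, F}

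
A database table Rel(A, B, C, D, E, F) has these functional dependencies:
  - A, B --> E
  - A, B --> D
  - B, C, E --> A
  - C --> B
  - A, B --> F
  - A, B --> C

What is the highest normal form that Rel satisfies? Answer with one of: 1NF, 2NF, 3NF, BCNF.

3NF

Candidate keys: {A, B}, {A, C}, {C, E}. Prime attributes: {A, B, C, E}.
C --> B breaks BCNF: {C}⁺ = {B, C}, so {C} is not a superkey.
Since {B} ⊆ prime attributes and every other non-superkey FD also has a prime right side, the schema is in 3NF.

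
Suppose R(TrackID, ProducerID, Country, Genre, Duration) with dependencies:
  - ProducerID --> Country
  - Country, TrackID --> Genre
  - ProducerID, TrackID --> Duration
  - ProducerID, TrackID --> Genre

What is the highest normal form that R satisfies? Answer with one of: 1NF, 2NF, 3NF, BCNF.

1NF

Candidate key: {ProducerID, TrackID}. Prime attributes: {ProducerID, TrackID}.
For ProducerID --> Country we have {ProducerID}⁺ = {Country, ProducerID}; {ProducerID} is not a superkey, so BCNF fails.
ProducerID --> Country determines the non-prime attribute {Country} from a non-superkey — 3NF is violated.
Since {ProducerID} ⊂ {ProducerID, TrackID} and {ProducerID}⁺ ⊇ {Country} with {Country} non-prime, there is a partial dependency; 2NF fails.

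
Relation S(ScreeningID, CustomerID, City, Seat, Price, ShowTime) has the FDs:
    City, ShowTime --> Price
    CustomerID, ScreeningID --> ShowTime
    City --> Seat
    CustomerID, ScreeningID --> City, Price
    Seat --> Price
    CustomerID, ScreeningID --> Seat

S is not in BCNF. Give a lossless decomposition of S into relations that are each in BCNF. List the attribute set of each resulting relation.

{City, CustomerID, ScreeningID, ShowTime}; {City, Seat}; {Price, Seat}

Candidate key of the original relation: {CustomerID, ScreeningID}.
In {City, CustomerID, Price, ScreeningID, Seat, ShowTime}, {City, ShowTime} is not a superkey ({City, ShowTime}⁺ restricted to this set is {City, Price, Seat, ShowTime}), so split on City, ShowTime --> Price, Seat into {City, Price, Seat, ShowTime} and {City, CustomerID, ScreeningID, ShowTime}.
In {City, Price, Seat, ShowTime}, {City} is not a superkey ({City}⁺ restricted to this set is {City, Price, Seat}), so split on City --> Price, Seat into {City, Price, Seat} and {City, ShowTime}.
In {City, Price, Seat}, {Seat} is not a superkey ({Seat}⁺ restricted to this set is {Price, Seat}), so split on Seat --> Price into {Price, Seat} and {City, Seat}.
{Price, Seat} is in BCNF.
{City, Seat} is in BCNF.
{City, ShowTime} is in BCNF.
{City, CustomerID, ScreeningID, ShowTime} is in BCNF.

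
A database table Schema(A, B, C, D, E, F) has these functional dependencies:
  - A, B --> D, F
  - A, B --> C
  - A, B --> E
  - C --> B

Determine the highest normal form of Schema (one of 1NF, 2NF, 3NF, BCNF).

3NF

Candidate keys: {A, B}, {A, C}. Prime attributes: {A, B, C}.
For C --> B we have {C}⁺ = {B, C}; {C} is not a superkey, so BCNF fails.
Its right-hand attributes {B} are all prime, as are those of every other non-superkey FD — the relation is in 3NF.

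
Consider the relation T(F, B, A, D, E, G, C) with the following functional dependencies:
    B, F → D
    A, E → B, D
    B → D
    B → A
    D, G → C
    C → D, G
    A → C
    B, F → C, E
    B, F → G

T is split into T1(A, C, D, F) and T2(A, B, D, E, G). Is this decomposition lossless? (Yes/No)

The shared attributes are {A, D} and {A, D}⁺ = {A, C, D, G}.
Neither T1 nor T2 is contained in that closure, so the decomposition is lossy.

No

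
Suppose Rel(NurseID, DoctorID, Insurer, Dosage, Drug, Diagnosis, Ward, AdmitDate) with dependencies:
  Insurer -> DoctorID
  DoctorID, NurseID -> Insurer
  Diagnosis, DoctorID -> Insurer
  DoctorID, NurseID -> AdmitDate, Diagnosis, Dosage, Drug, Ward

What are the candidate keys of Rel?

{DoctorID, NurseID}, {Insurer, NurseID}

{NurseID} never appears on the right of any FD, so every key must include it.
Closure of {DoctorID, NurseID} is {AdmitDate, Diagnosis, DoctorID, Dosage, Drug, Insurer, NurseID, Ward}, the whole schema; {DoctorID, NurseID} is a candidate key.
Closure of {Insurer, NurseID} is {AdmitDate, Diagnosis, DoctorID, Dosage, Drug, Insurer, NurseID, Ward}, the whole schema; {Insurer, NurseID} is a candidate key.
These are minimal and exhaustive — every other superkey contains one of them.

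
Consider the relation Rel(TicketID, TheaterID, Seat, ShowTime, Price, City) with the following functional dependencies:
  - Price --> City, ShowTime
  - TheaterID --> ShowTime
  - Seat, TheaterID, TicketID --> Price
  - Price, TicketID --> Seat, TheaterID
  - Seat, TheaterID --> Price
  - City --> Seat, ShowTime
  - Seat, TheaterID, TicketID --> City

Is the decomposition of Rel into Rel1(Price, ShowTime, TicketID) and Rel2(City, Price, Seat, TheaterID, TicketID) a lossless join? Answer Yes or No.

Yes

The shared attributes are {Price, TicketID} and {Price, TicketID}⁺ = {City, Price, Seat, ShowTime, TheaterID, TicketID}.
Since Rel1 ⊆ {City, Price, Seat, ShowTime, TheaterID, TicketID}, the intersection is a superkey of Rel1; the decomposition is lossless.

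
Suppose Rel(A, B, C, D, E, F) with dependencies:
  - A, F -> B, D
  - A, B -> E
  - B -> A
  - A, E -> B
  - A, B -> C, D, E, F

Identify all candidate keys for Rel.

{B} is a candidate key since {B}⁺ = {A, B, C, D, E, F} covers every attribute.
{A, E} is a candidate key since {A, E}⁺ = {A, B, C, D, E, F} covers every attribute.
{A, F} is a candidate key since {A, F}⁺ = {A, B, C, D, E, F} covers every attribute.
Any other superkey properly contains one of these, so there are no further candidate keys.

{A, E}, {A, F}, {B}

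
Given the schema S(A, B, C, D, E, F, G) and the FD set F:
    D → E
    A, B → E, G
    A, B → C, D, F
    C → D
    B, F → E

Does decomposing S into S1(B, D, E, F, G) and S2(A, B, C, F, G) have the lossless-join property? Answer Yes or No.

No

Common attributes: {B, F, G}; their closure is {B, E, F, G}.
S1 ⊄ {B, E, F, G} and S2 ⊄ {B, E, F, G}, so the split is lossy.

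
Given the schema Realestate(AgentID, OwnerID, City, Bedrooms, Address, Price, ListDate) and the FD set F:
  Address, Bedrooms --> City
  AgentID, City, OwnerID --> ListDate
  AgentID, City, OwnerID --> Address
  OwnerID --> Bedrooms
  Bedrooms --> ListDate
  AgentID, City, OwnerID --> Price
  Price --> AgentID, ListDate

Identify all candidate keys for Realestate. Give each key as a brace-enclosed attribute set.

{OwnerID} never appears on the right of any FD, so every key must include it.
{Address, AgentID, OwnerID}⁺ = {Address, AgentID, Bedrooms, City, ListDate, OwnerID, Price}, which is every attribute, so {Address, AgentID, OwnerID} is a candidate key.
{Address, OwnerID, Price}⁺ = {Address, AgentID, Bedrooms, City, ListDate, OwnerID, Price}, which is every attribute, so {Address, OwnerID, Price} is a candidate key.
{AgentID, City, OwnerID}⁺ = {Address, AgentID, Bedrooms, City, ListDate, OwnerID, Price}, which is every attribute, so {AgentID, City, OwnerID} is a candidate key.
{City, OwnerID, Price}⁺ = {Address, AgentID, Bedrooms, City, ListDate, OwnerID, Price}, which is every attribute, so {City, OwnerID, Price} is a candidate key.
These are minimal and exhaustive — every other superkey contains one of them.

{Address, AgentID, OwnerID}, {Address, OwnerID, Price}, {AgentID, City, OwnerID}, {City, OwnerID, Price}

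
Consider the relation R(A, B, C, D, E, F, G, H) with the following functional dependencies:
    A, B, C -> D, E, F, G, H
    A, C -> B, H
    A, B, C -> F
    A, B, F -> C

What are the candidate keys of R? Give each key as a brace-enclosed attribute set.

{A} never appears on the right of any FD, so every key must include it.
{A, C} is a candidate key since {A, C}⁺ = {A, B, C, D, E, F, G, H} covers every attribute.
{A, B, F} is a candidate key since {A, B, F}⁺ = {A, B, C, D, E, F, G, H} covers every attribute.
Any other superkey properly contains one of these, so there are no further candidate keys.

{A, B, F}, {A, C}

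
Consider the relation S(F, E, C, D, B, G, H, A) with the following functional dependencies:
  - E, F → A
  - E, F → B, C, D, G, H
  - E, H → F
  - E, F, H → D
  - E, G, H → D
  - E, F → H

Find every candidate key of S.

Attributes never on any right-hand side: {E} — every candidate key must contain it.
{E, F}⁺ = {A, B, C, D, E, F, G, H}, which is every attribute, so {E, F} is a candidate key.
{E, H}⁺ = {A, B, C, D, E, F, G, H}, which is every attribute, so {E, H} is a candidate key.
No proper subset of any of these is a key, and no other minimal superkey exists.

{E, F}, {E, H}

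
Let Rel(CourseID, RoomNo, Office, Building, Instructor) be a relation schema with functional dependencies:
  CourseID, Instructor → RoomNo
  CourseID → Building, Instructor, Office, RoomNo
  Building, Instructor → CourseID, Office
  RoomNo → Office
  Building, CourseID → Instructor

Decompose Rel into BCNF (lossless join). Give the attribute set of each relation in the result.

{Building, CourseID, Instructor, RoomNo}; {Office, RoomNo}

Candidate keys of the original relation: {Building, Instructor}, {CourseID}.
{Building, CourseID, Instructor, Office, RoomNo}: {RoomNo} determines {Office, RoomNo} here but is not a superkey — split on RoomNo → Office, giving {Office, RoomNo} and {Building, CourseID, Instructor, RoomNo}.
{Office, RoomNo} has no BCNF violation.
{Building, CourseID, Instructor, RoomNo} has no BCNF violation.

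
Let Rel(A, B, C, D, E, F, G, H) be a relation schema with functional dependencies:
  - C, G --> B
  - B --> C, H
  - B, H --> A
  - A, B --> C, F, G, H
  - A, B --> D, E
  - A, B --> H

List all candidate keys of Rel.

{B}, {C, G}

{B}⁺ = {A, B, C, D, E, F, G, H}, which is every attribute, so {B} is a candidate key.
{C, G}⁺ = {A, B, C, D, E, F, G, H}, which is every attribute, so {C, G} is a candidate key.
No proper subset of any of these is a key, and no other minimal superkey exists.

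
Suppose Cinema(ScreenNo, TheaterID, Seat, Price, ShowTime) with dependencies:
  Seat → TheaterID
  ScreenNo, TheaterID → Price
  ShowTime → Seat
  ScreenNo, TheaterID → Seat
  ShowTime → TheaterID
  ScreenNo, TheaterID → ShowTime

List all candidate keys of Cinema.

{ScreenNo, Seat}, {ScreenNo, ShowTime}, {ScreenNo, TheaterID}

{ScreenNo} never appears on the right of any FD, so every key must include it.
{ScreenNo, Seat} is a candidate key since {ScreenNo, Seat}⁺ = {Price, ScreenNo, Seat, ShowTime, TheaterID} covers every attribute.
{ScreenNo, ShowTime} is a candidate key since {ScreenNo, ShowTime}⁺ = {Price, ScreenNo, Seat, ShowTime, TheaterID} covers every attribute.
{ScreenNo, TheaterID} is a candidate key since {ScreenNo, TheaterID}⁺ = {Price, ScreenNo, Seat, ShowTime, TheaterID} covers every attribute.
These are minimal and exhaustive — every other superkey contains one of them.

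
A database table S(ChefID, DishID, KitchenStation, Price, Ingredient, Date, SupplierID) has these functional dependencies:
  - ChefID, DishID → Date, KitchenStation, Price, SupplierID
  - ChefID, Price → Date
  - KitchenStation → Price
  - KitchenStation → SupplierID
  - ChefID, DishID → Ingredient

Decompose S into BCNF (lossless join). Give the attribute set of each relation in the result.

Candidate key of the original relation: {ChefID, DishID}.
In {ChefID, Date, DishID, Ingredient, KitchenStation, Price, SupplierID}, {ChefID, Price} is not a superkey ({ChefID, Price}⁺ restricted to this set is {ChefID, Date, Price}), so split on ChefID, Price → Date into {ChefID, Date, Price} and {ChefID, DishID, Ingredient, KitchenStation, Price, SupplierID}.
{ChefID, Date, Price} is in BCNF.
In {ChefID, DishID, Ingredient, KitchenStation, Price, SupplierID}, {KitchenStation} is not a superkey ({KitchenStation}⁺ restricted to this set is {KitchenStation, Price, SupplierID}), so split on KitchenStation → Price, SupplierID into {KitchenStation, Price, SupplierID} and {ChefID, DishID, Ingredient, KitchenStation}.
{KitchenStation, Price, SupplierID} is in BCNF.
{ChefID, DishID, Ingredient, KitchenStation} is in BCNF.

{ChefID, Date, Price}; {ChefID, DishID, Ingredient, KitchenStation}; {KitchenStation, Price, SupplierID}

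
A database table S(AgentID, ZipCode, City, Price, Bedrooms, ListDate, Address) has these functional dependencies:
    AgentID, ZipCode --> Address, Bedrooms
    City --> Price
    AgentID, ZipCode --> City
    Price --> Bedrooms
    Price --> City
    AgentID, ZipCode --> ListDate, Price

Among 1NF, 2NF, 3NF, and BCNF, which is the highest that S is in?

2NF

Candidate key: {AgentID, ZipCode}. Prime attributes: {AgentID, ZipCode}.
City --> Price breaks BCNF: {City}⁺ = {Bedrooms, City, Price}, so {City} is not a superkey.
Because {Price} is non-prime and the left side of City --> Price is not a superkey, the relation is not in 3NF.
No non-prime attribute depends on a proper subset of any candidate key, so 2NF holds.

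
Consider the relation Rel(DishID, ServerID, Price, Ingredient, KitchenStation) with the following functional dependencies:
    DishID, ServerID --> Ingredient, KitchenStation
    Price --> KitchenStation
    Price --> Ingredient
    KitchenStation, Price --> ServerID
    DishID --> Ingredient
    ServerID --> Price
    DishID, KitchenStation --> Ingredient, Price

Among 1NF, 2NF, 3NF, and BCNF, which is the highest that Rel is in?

1NF

Candidate keys: {DishID, KitchenStation}, {DishID, Price}, {DishID, ServerID}. Prime attributes: {DishID, KitchenStation, Price, ServerID}.
Price --> KitchenStation breaks BCNF: {Price}⁺ = {Ingredient, KitchenStation, Price, ServerID}, so {Price} is not a superkey.
Price --> Ingredient determines the non-prime attribute {Ingredient} from a non-superkey — 3NF is violated.
{DishID} is a proper subset of the key {DishID, KitchenStation}, and {DishID}⁺ contains the non-prime attribute {Ingredient} — a partial dependency, so 2NF is violated.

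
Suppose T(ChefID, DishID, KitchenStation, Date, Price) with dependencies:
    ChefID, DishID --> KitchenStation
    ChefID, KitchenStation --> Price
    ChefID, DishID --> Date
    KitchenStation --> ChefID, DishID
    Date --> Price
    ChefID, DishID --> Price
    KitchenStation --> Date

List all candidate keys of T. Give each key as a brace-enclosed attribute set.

{ChefID, DishID}, {KitchenStation}

{KitchenStation} is a candidate key since {KitchenStation}⁺ = {ChefID, Date, DishID, KitchenStation, Price} covers every attribute.
{ChefID, DishID} is a candidate key since {ChefID, DishID}⁺ = {ChefID, Date, DishID, KitchenStation, Price} covers every attribute.
These are minimal and exhaustive — every other superkey contains one of them.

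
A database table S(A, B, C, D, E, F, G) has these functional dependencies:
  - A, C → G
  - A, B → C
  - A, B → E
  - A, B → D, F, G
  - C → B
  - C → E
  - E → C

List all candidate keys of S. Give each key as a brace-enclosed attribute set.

{A, B}, {A, C}, {A, E}

Attributes never on any right-hand side: {A} — every candidate key must contain it.
{A, B}⁺ = {A, B, C, D, E, F, G}, which is every attribute, so {A, B} is a candidate key.
{A, C}⁺ = {A, B, C, D, E, F, G}, which is every attribute, so {A, C} is a candidate key.
{A, E}⁺ = {A, B, C, D, E, F, G}, which is every attribute, so {A, E} is a candidate key.
Any other superkey properly contains one of these, so there are no further candidate keys.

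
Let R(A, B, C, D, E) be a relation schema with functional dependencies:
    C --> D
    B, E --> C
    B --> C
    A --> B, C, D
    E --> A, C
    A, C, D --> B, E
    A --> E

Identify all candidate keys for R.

{A}, {E}

{A} is a candidate key since {A}⁺ = {A, B, C, D, E} covers every attribute.
{E} is a candidate key since {E}⁺ = {A, B, C, D, E} covers every attribute.
Any other superkey properly contains one of these, so there are no further candidate keys.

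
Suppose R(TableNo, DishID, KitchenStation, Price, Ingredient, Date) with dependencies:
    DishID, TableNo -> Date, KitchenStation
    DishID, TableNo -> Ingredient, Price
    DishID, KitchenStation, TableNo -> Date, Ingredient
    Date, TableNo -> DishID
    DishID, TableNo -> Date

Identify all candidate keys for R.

{Date, TableNo}, {DishID, TableNo}

Attributes never on any right-hand side: {TableNo} — every candidate key must contain it.
{Date, TableNo}⁺ = {Date, DishID, Ingredient, KitchenStation, Price, TableNo}, which is every attribute, so {Date, TableNo} is a candidate key.
{DishID, TableNo}⁺ = {Date, DishID, Ingredient, KitchenStation, Price, TableNo}, which is every attribute, so {DishID, TableNo} is a candidate key.
Any other superkey properly contains one of these, so there are no further candidate keys.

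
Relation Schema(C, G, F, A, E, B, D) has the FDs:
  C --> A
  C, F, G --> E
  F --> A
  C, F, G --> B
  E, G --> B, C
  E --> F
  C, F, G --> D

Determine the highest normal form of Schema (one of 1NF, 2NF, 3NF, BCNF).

Candidate keys: {C, F, G}, {E, G}. Prime attributes: {C, E, F, G}.
For C --> A we have {C}⁺ = {A, C}; {C} is not a superkey, so BCNF fails.
C --> A has non-prime {A} on the right and a non-superkey on the left, so 3NF fails.
Since {E} ⊂ {E, G} and {E}⁺ ⊇ {A} with {A} non-prime, there is a partial dependency; 2NF fails.

1NF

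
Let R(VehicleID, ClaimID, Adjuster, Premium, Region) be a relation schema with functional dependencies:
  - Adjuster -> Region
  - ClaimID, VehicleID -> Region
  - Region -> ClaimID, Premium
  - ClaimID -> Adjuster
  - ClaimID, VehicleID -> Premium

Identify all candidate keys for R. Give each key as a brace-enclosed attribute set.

{Adjuster, VehicleID}, {ClaimID, VehicleID}, {Region, VehicleID}

No FD produces {VehicleID}, so it must be in every candidate key.
{Adjuster, VehicleID}⁺ = {Adjuster, ClaimID, Premium, Region, VehicleID} — all of the relation — so {Adjuster, VehicleID} is a candidate key.
{ClaimID, VehicleID}⁺ = {Adjuster, ClaimID, Premium, Region, VehicleID} — all of the relation — so {ClaimID, VehicleID} is a candidate key.
{Region, VehicleID}⁺ = {Adjuster, ClaimID, Premium, Region, VehicleID} — all of the relation — so {Region, VehicleID} is a candidate key.
These are minimal and exhaustive — every other superkey contains one of them.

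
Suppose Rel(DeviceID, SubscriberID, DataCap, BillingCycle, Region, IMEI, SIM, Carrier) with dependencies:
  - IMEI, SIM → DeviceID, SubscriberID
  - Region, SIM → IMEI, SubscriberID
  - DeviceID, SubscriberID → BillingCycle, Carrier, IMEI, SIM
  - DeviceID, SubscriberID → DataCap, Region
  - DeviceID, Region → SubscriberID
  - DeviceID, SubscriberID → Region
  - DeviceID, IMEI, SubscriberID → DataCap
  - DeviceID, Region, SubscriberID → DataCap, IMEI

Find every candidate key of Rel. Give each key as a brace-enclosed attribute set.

{DeviceID, Region}, {DeviceID, SubscriberID}, {IMEI, SIM}, {Region, SIM}

{DeviceID, Region}⁺ = {BillingCycle, Carrier, DataCap, DeviceID, IMEI, Region, SIM, SubscriberID}, which is every attribute, so {DeviceID, Region} is a candidate key.
{DeviceID, SubscriberID}⁺ = {BillingCycle, Carrier, DataCap, DeviceID, IMEI, Region, SIM, SubscriberID}, which is every attribute, so {DeviceID, SubscriberID} is a candidate key.
{IMEI, SIM}⁺ = {BillingCycle, Carrier, DataCap, DeviceID, IMEI, Region, SIM, SubscriberID}, which is every attribute, so {IMEI, SIM} is a candidate key.
{Region, SIM}⁺ = {BillingCycle, Carrier, DataCap, DeviceID, IMEI, Region, SIM, SubscriberID}, which is every attribute, so {Region, SIM} is a candidate key.
Any other superkey properly contains one of these, so there are no further candidate keys.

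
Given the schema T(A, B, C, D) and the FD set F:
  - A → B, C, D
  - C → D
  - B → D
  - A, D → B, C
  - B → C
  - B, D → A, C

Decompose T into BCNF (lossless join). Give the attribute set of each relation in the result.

{A, B, C}; {C, D}

Candidate keys of the original relation: {A}, {B}.
{A, B, C, D}: {C} determines {C, D} here but is not a superkey — split on C → D, giving {C, D} and {A, B, C}.
{C, D} has no BCNF violation.
{A, B, C} has no BCNF violation.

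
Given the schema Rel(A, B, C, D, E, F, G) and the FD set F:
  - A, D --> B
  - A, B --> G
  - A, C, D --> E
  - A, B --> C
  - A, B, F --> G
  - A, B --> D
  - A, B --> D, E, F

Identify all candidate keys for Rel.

{A, B}, {A, D}

No FD produces {A}, so it must be in every candidate key.
{A, B}⁺ = {A, B, C, D, E, F, G}, which is every attribute, so {A, B} is a candidate key.
{A, D}⁺ = {A, B, C, D, E, F, G}, which is every attribute, so {A, D} is a candidate key.
These are minimal and exhaustive — every other superkey contains one of them.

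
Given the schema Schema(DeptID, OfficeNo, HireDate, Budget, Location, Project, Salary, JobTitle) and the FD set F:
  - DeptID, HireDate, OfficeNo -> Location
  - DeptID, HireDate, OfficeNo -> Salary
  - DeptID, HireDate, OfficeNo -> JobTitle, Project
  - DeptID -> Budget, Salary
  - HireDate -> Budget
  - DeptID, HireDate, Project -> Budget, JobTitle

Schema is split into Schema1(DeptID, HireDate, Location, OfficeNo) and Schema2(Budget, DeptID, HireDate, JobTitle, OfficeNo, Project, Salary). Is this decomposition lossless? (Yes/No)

Yes

The shared attributes are {DeptID, HireDate, OfficeNo} and {DeptID, HireDate, OfficeNo}⁺ = {Budget, DeptID, HireDate, JobTitle, Location, OfficeNo, Project, Salary}.
This includes all of Schema1, so the common attributes are a superkey of Schema1 — the join is lossless.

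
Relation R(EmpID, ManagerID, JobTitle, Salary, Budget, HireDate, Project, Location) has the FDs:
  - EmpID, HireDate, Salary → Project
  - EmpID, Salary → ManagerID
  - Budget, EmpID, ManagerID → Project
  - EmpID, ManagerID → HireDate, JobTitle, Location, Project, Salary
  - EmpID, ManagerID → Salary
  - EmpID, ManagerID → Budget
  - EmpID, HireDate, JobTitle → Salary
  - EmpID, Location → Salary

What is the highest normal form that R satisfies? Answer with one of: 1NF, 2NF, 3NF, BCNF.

BCNF

Candidate keys: {EmpID, HireDate, JobTitle}, {EmpID, Location}, {EmpID, ManagerID}, {EmpID, Salary}. Prime attributes: {EmpID, HireDate, JobTitle, Location, ManagerID, Salary}.
Each dependency's left side is a superkey — BCNF holds.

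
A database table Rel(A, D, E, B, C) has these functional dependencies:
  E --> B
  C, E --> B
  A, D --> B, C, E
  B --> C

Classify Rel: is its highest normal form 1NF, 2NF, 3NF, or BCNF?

2NF

Candidate key: {A, D}. Prime attributes: {A, D}.
E --> B breaks BCNF: {E}⁺ = {B, C, E}, so {E} is not a superkey.
E --> B has non-prime {B} on the right and a non-superkey on the left, so 3NF fails.
Checking every proper subset of each key, none determines a non-prime attribute — 2NF is satisfied.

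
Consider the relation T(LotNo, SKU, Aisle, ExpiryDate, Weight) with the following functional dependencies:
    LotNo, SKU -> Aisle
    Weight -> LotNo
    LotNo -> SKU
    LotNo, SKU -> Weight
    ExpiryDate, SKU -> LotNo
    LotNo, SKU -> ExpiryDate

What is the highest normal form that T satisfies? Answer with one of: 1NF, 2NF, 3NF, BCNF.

Candidate keys: {ExpiryDate, SKU}, {LotNo}, {Weight}. Prime attributes: {ExpiryDate, LotNo, SKU, Weight}.
Every FD has a superkey on the left, so the relation is in BCNF.

BCNF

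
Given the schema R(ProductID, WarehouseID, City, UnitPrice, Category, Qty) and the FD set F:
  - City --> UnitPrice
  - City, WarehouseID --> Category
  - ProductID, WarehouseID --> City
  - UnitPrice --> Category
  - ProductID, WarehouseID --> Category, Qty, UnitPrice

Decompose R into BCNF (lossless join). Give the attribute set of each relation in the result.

{Category, UnitPrice}; {City, ProductID, Qty, WarehouseID}; {City, UnitPrice}

Candidate key of the original relation: {ProductID, WarehouseID}.
In {Category, City, ProductID, Qty, UnitPrice, WarehouseID}, {City} is not a superkey ({City}⁺ restricted to this set is {Category, City, UnitPrice}), so split on City --> Category, UnitPrice into {Category, City, UnitPrice} and {City, ProductID, Qty, WarehouseID}.
In {Category, City, UnitPrice}, {UnitPrice} is not a superkey ({UnitPrice}⁺ restricted to this set is {Category, UnitPrice}), so split on UnitPrice --> Category into {Category, UnitPrice} and {City, UnitPrice}.
{Category, UnitPrice} is in BCNF.
{City, UnitPrice} is in BCNF.
{City, ProductID, Qty, WarehouseID} is in BCNF.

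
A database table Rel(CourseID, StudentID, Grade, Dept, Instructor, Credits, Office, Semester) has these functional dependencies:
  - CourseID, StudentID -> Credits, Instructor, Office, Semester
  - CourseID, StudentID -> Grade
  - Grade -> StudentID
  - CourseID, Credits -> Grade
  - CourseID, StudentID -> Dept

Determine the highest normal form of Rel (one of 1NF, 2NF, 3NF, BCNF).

Candidate keys: {CourseID, Credits}, {CourseID, Grade}, {CourseID, StudentID}. Prime attributes: {CourseID, Credits, Grade, StudentID}.
For Grade -> StudentID we have {Grade}⁺ = {Grade, StudentID}; {Grade} is not a superkey, so BCNF fails.
But every attribute on its right side ({StudentID}) is prime, and the same holds for every other non-superkey FD, so 3NF still holds.

3NF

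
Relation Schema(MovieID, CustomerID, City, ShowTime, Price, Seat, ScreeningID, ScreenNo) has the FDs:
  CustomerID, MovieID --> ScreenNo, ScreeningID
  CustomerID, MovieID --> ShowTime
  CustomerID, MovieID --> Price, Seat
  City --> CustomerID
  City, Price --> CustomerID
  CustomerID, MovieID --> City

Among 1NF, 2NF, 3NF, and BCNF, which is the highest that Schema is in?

3NF

Candidate keys: {City, MovieID}, {CustomerID, MovieID}. Prime attributes: {City, CustomerID, MovieID}.
For City --> CustomerID we have {City}⁺ = {City, CustomerID}; {City} is not a superkey, so BCNF fails.
But every attribute on its right side ({CustomerID}) is prime, and the same holds for every other non-superkey FD, so 3NF still holds.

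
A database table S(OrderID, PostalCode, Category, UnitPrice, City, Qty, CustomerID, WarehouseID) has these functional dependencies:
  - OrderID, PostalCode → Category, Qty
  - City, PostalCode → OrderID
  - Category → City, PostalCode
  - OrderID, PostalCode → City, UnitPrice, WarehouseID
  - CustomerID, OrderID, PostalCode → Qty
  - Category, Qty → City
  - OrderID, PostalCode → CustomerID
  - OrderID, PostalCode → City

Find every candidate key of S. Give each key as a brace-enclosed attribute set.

Closure of {Category} is {Category, City, CustomerID, OrderID, PostalCode, Qty, UnitPrice, WarehouseID}, the whole schema; {Category} is a candidate key.
Closure of {City, PostalCode} is {Category, City, CustomerID, OrderID, PostalCode, Qty, UnitPrice, WarehouseID}, the whole schema; {City, PostalCode} is a candidate key.
Closure of {OrderID, PostalCode} is {Category, City, CustomerID, OrderID, PostalCode, Qty, UnitPrice, WarehouseID}, the whole schema; {OrderID, PostalCode} is a candidate key.
Any other superkey properly contains one of these, so there are no further candidate keys.

{Category}, {City, PostalCode}, {OrderID, PostalCode}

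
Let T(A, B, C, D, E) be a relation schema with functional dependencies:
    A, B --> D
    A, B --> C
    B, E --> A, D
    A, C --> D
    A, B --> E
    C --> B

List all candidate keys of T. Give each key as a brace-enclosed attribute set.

{A, B}, {A, C}, {B, E}, {C, E}

{A, B}⁺ = {A, B, C, D, E}, which is every attribute, so {A, B} is a candidate key.
{A, C}⁺ = {A, B, C, D, E}, which is every attribute, so {A, C} is a candidate key.
{B, E}⁺ = {A, B, C, D, E}, which is every attribute, so {B, E} is a candidate key.
{C, E}⁺ = {A, B, C, D, E}, which is every attribute, so {C, E} is a candidate key.
Any other superkey properly contains one of these, so there are no further candidate keys.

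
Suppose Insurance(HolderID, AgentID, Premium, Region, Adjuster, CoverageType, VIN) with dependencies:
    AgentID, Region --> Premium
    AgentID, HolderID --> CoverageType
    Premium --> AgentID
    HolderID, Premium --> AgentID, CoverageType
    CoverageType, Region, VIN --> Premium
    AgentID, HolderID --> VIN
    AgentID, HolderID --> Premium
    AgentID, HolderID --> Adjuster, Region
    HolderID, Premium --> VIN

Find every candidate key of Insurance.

Attributes never on any right-hand side: {HolderID} — every candidate key must contain it.
{AgentID, HolderID}⁺ = {Adjuster, AgentID, CoverageType, HolderID, Premium, Region, VIN}, which is every attribute, so {AgentID, HolderID} is a candidate key.
{HolderID, Premium}⁺ = {Adjuster, AgentID, CoverageType, HolderID, Premium, Region, VIN}, which is every attribute, so {HolderID, Premium} is a candidate key.
{CoverageType, HolderID, Region, VIN}⁺ = {Adjuster, AgentID, CoverageType, HolderID, Premium, Region, VIN}, which is every attribute, so {CoverageType, HolderID, Region, VIN} is a candidate key.
These are minimal and exhaustive — every other superkey contains one of them.

{AgentID, HolderID}, {CoverageType, HolderID, Region, VIN}, {HolderID, Premium}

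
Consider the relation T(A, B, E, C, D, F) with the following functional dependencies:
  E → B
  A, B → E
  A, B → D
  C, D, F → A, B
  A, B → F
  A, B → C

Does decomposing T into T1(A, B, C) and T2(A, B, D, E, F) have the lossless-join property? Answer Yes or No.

Common attributes: {A, B}; their closure is {A, B, C, D, E, F}.
T1 is contained in that closure, so T1 ∩ T2 → T1 holds and the join is lossless.

Yes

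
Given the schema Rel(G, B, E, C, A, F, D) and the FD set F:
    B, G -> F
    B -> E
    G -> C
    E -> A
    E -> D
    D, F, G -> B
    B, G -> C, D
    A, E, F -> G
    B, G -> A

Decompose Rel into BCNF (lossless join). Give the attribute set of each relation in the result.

Candidate keys of the original relation: {B, F}, {B, G}, {D, F, G}, {E, F}.
Within {A, B, C, D, E, F, G}: {B}⁺ ∩ {A, B, C, D, E, F, G} = {A, B, D, E}, not the whole set, so B -> A, D, E violates BCNF; decompose into {A, B, D, E} and {B, C, F, G}.
Within {A, B, D, E}: {E}⁺ ∩ {A, B, D, E} = {A, D, E}, not the whole set, so E -> A, D violates BCNF; decompose into {A, D, E} and {B, E}.
{A, D, E} has no BCNF violation.
{B, E} has no BCNF violation.
Within {B, C, F, G}: {G}⁺ ∩ {B, C, F, G} = {C, G}, not the whole set, so G -> C violates BCNF; decompose into {C, G} and {B, F, G}.
{C, G} has no BCNF violation.
{B, F, G} has no BCNF violation.

{A, D, E}; {B, E}; {B, F, G}; {C, G}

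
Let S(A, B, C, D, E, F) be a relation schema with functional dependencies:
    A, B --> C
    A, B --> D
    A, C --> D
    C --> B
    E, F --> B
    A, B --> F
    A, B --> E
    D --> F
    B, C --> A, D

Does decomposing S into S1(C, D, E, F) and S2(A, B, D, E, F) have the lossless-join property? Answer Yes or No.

No

The shared attributes are {D, E, F} and {D, E, F}⁺ = {B, D, E, F}.
S1 ⊄ {B, D, E, F} and S2 ⊄ {B, D, E, F}, so the split is lossy.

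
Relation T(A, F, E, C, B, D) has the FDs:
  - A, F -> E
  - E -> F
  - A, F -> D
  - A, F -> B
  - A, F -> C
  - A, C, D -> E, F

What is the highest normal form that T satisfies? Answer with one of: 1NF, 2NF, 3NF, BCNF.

Candidate keys: {A, C, D}, {A, E}, {A, F}. Prime attributes: {A, C, D, E, F}.
E -> F breaks BCNF: {E}⁺ = {E, F}, so {E} is not a superkey.
But every attribute on its right side ({F}) is prime, and the same holds for every other non-superkey FD, so 3NF still holds.

3NF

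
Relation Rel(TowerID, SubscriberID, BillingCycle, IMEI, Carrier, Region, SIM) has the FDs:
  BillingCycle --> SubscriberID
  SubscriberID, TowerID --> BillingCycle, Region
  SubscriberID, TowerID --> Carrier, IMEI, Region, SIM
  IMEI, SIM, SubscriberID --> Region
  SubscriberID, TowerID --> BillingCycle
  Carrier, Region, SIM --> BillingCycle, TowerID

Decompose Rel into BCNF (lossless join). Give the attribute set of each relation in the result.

Candidate keys of the original relation: {BillingCycle, Carrier, IMEI, SIM}, {BillingCycle, TowerID}, {Carrier, IMEI, SIM, SubscriberID}, {Carrier, Region, SIM}, {SubscriberID, TowerID}.
{BillingCycle, Carrier, IMEI, Region, SIM, SubscriberID, TowerID}: {BillingCycle} determines {BillingCycle, SubscriberID} here but is not a superkey — split on BillingCycle --> SubscriberID, giving {BillingCycle, SubscriberID} and {BillingCycle, Carrier, IMEI, Region, SIM, TowerID}.
{BillingCycle, SubscriberID}: every determinant is a superkey — BCNF.
{BillingCycle, Carrier, IMEI, Region, SIM, TowerID}: {BillingCycle, IMEI, SIM} determines {BillingCycle, IMEI, Region, SIM} here but is not a superkey — split on BillingCycle, IMEI, SIM --> Region, giving {BillingCycle, IMEI, Region, SIM} and {BillingCycle, Carrier, IMEI, SIM, TowerID}.
{BillingCycle, IMEI, Region, SIM}: every determinant is a superkey — BCNF.
{BillingCycle, Carrier, IMEI, SIM, TowerID}: every determinant is a superkey — BCNF.

{BillingCycle, Carrier, IMEI, SIM, TowerID}; {BillingCycle, IMEI, Region, SIM}; {BillingCycle, SubscriberID}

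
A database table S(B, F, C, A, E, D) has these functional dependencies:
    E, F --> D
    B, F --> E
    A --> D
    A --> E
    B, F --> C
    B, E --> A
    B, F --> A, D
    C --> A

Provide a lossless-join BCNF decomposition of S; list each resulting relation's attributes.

{A, C}; {A, E}; {B, C, F}; {D, E, F}

Candidate key of the original relation: {B, F}.
Within {A, B, C, D, E, F}: {E, F}⁺ ∩ {A, B, C, D, E, F} = {D, E, F}, not the whole set, so E, F --> D violates BCNF; decompose into {D, E, F} and {A, B, C, E, F}.
{D, E, F} is in BCNF.
Within {A, B, C, E, F}: {A}⁺ ∩ {A, B, C, E, F} = {A, E}, not the whole set, so A --> E violates BCNF; decompose into {A, E} and {A, B, C, F}.
{A, E} is in BCNF.
Within {A, B, C, F}: {C}⁺ ∩ {A, B, C, F} = {A, C}, not the whole set, so C --> A violates BCNF; decompose into {A, C} and {B, C, F}.
{A, C} is in BCNF.
{B, C, F} is in BCNF.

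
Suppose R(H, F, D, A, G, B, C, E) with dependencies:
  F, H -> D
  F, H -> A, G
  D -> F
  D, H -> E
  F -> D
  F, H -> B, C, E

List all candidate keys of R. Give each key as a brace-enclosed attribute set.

{H} never appears on the right of any FD, so every key must include it.
{D, H}⁺ = {A, B, C, D, E, F, G, H} — all of the relation — so {D, H} is a candidate key.
{F, H}⁺ = {A, B, C, D, E, F, G, H} — all of the relation — so {F, H} is a candidate key.
These are minimal and exhaustive — every other superkey contains one of them.

{D, H}, {F, H}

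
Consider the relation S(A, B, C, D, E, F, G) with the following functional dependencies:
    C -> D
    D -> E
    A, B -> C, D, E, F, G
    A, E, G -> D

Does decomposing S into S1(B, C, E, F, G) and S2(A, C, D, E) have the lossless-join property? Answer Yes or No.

Common attributes: {C, E}; their closure is {C, D, E}.
The closure covers neither S1 nor S2 entirely; the join is not lossless.

No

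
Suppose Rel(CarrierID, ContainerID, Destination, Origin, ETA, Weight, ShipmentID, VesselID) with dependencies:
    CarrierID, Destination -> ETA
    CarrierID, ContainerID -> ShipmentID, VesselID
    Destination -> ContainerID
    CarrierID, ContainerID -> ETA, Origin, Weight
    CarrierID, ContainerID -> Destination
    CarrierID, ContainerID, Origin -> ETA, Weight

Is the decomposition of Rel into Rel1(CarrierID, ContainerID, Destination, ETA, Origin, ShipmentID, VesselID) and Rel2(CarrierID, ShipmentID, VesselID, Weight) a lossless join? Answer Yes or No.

No

Rel1 ∩ Rel2 = {CarrierID, ShipmentID, VesselID}; its closure under F is {CarrierID, ShipmentID, VesselID}.
Neither Rel1 nor Rel2 is contained in that closure, so the decomposition is lossy.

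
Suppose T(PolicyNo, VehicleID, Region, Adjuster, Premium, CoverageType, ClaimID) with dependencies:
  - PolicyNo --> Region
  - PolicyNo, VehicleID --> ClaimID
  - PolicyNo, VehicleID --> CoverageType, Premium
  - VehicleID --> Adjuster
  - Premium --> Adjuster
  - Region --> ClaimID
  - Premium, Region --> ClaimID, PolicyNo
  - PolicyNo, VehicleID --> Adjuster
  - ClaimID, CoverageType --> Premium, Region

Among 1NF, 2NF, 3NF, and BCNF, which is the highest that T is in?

Candidate keys: {ClaimID, CoverageType, VehicleID}, {CoverageType, Region, VehicleID}, {PolicyNo, VehicleID}, {Premium, Region, VehicleID}. Prime attributes: {ClaimID, CoverageType, PolicyNo, Premium, Region, VehicleID}.
PolicyNo --> Region breaks BCNF: {PolicyNo}⁺ = {ClaimID, PolicyNo, Region}, so {PolicyNo} is not a superkey.
Because {Adjuster} is non-prime and the left side of VehicleID --> Adjuster is not a superkey, the relation is not in 3NF.
Since {VehicleID} ⊂ {PolicyNo, VehicleID} and {VehicleID}⁺ ⊇ {Adjuster} with {Adjuster} non-prime, there is a partial dependency; 2NF fails.

1NF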